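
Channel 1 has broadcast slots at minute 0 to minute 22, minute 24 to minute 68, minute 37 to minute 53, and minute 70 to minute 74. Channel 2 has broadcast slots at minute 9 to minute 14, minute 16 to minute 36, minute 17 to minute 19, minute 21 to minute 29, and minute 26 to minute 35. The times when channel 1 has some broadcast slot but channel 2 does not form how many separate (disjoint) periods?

First set merges to minute 0 to minute 22, minute 24 to minute 68, minute 70 to minute 74.
Second set merges to minute 9 to minute 14, minute 16 to minute 36.
A \ B = minute 0 to minute 9, minute 14 to minute 16, minute 36 to minute 68, minute 70 to minute 74.
That is 4 disjoint pieces.

4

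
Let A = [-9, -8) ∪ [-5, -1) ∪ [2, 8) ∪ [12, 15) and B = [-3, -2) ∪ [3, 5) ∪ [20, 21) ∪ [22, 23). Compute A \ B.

[-9, -8) is untouched.
[-5, -1) with B removed leaves [-5, -3), [-2, -1).
[2, 8) with B removed leaves [2, 3), [5, 8).
[12, 15) is untouched.

[-9, -8) ∪ [-5, -3) ∪ [-2, -1) ∪ [2, 3) ∪ [5, 8) ∪ [12, 15)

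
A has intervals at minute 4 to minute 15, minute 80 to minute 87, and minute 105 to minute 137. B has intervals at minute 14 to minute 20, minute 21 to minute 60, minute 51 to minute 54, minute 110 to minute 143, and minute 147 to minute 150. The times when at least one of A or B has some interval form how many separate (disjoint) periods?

Merge the second list: minute 14 to minute 20, minute 21 to minute 60, minute 110 to minute 143, minute 147 to minute 150.
A ∪ B = minute 4 to minute 20, minute 21 to minute 60, minute 80 to minute 87, minute 105 to minute 143, minute 147 to minute 150.
That is 5 disjoint pieces.

5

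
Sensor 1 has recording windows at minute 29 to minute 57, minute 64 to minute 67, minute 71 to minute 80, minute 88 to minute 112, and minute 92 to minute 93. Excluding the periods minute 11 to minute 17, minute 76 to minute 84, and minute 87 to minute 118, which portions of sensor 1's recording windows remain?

A, merged: minute 29 to minute 57, minute 64 to minute 67, minute 71 to minute 80, minute 88 to minute 112.
minute 29 to minute 57: no B overlap → unchanged.
minute 64 to minute 67: no B overlap → unchanged.
minute 71 to minute 80 minus B → minute 71 to minute 76.
minute 88 to minute 112: fully covered by B → removed.

minute 29 to minute 57, minute 64 to minute 67, minute 71 to minute 76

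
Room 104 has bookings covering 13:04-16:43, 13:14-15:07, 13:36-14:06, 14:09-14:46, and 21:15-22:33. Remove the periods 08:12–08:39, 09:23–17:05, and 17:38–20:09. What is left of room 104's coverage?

21:15–22:33

First set merges to 13:04–16:43, 21:15–22:33.
13:04–16:43: fully covered by B → removed.
21:15–22:33: no B overlap → unchanged.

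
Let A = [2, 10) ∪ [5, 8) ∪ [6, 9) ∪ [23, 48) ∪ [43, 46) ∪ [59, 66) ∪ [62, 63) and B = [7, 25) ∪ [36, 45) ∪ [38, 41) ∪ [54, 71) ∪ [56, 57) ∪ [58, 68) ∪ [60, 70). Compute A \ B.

First set merges to [2, 10), [23, 48), [59, 66).
Second set merges to [7, 25), [36, 45), [54, 71).
[2, 10) minus B → [2, 7).
[23, 48) minus B → [25, 36), [45, 48).
[59, 66): fully covered by B → removed.

[2, 7) ∪ [25, 36) ∪ [45, 48)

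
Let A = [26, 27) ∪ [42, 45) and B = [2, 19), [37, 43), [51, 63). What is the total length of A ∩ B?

1

A ∩ B = [42, 43).
Total: 1.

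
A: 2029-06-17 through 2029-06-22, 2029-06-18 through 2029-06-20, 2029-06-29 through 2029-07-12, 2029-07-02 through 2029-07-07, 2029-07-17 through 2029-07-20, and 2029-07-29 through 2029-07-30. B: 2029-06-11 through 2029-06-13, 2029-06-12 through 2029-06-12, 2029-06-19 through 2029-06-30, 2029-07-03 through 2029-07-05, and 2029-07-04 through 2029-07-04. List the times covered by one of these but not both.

First set merges to 2029-06-17 through 2029-06-22, 2029-06-29 through 2029-07-12, 2029-07-17 through 2029-07-20, 2029-07-29 through 2029-07-30.
Second set merges to 2029-06-11 through 2029-06-13, 2029-06-19 through 2029-06-30, 2029-07-03 through 2029-07-05.
A but not B: 2029-06-17 through 2029-06-18, 2029-07-01 through 2029-07-02, 2029-07-06 through 2029-07-12, 2029-07-17 through 2029-07-20, 2029-07-29 through 2029-07-30.
B but not A: 2029-06-11 through 2029-06-13, 2029-06-23 through 2029-06-28.
Combining gives A △ B.

2029-06-11 through 2029-06-13, 2029-06-17 through 2029-06-18, 2029-06-23 through 2029-06-28, 2029-07-01 through 2029-07-02, 2029-07-06 through 2029-07-12, 2029-07-17 through 2029-07-20, 2029-07-29 through 2029-07-30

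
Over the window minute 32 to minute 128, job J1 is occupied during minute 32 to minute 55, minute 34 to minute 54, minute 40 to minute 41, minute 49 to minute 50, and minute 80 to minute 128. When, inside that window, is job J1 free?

Covered (merged): minute 32 to minute 55, minute 80 to minute 128.
Uncovered inside minute 32 to minute 128: minute 55 to minute 80.

minute 55 to minute 80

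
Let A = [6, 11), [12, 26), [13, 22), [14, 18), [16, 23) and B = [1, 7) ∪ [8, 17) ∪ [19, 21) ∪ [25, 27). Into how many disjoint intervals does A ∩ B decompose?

Merge the first list: [6, 11), [12, 26).
A ∩ B = [6, 7), [8, 11), [12, 17), [19, 21), [25, 26).
That is 5 disjoint pieces.

5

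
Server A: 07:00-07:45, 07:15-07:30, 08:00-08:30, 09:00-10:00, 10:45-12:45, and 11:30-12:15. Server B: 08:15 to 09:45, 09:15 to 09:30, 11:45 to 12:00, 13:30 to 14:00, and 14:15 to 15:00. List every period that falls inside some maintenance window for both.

08:15–08:30, 09:00–09:45, 11:45–12:00

A, merged: 07:00–07:45, 08:00–08:30, 09:00–10:00, 10:45–12:45.
B, merged: 08:15–09:45, 11:45–12:00, 13:30–14:00, 14:15–15:00.
07:00–07:45 falls entirely outside B.
08:00–08:30 overlaps B on 08:15–08:30.
09:00–10:00 overlaps B on 09:00–09:45.
10:45–12:45 overlaps B on 11:45–12:00.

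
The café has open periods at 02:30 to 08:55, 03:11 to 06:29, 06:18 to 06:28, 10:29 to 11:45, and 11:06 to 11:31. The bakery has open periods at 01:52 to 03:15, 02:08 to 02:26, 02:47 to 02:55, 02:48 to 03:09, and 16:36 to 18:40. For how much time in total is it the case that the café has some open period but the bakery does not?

6 h 56 min

Merge the first list: 02:30–08:55, 10:29–11:45.
Merge the second list: 01:52–03:15, 16:36–18:40.
A \ B = 03:15–08:55, 10:29–11:45.
Total: 5 h 40 min + 1 h 16 min = 6 h 56 min.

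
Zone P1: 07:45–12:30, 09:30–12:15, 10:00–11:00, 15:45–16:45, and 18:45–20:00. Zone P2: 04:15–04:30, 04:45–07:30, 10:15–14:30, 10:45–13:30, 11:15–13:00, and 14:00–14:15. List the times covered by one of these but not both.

First set merges to 07:45–12:30, 15:45–16:45, 18:45–20:00.
Second set merges to 04:15–04:30, 04:45–07:30, 10:15–14:30.
Only in the first: 07:45–10:15, 15:45–16:45, 18:45–20:00.
Only in the second: 04:15–04:30, 04:45–07:30, 12:30–14:30.
Together these are the periods covered by exactly one.

04:15–04:30, 04:45–07:30, 07:45–10:15, 12:30–14:30, 15:45–16:45, 18:45–20:00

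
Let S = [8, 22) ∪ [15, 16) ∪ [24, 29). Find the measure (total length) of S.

19

Merged: [8, 22), [24, 29).
Lengths: 14 + 5 = 19.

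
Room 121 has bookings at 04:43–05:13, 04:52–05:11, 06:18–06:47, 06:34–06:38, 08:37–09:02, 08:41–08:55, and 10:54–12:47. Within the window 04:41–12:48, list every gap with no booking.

After merging, the occupied span is 04:43–05:13, 06:18–06:47, 08:37–09:02, 10:54–12:47.
Gaps within 04:41–12:48: 04:41–04:43, 05:13–06:18, 06:47–08:37, 09:02–10:54, 12:47–12:48.

04:41–04:43, 05:13–06:18, 06:47–08:37, 09:02–10:54, 12:47–12:48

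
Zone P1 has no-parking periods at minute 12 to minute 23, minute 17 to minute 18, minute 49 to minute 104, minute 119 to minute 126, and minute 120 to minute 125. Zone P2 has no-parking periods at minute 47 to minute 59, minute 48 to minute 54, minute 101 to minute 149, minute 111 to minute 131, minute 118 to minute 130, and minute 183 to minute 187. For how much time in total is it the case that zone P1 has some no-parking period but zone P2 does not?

A, merged: minute 12 to minute 23, minute 49 to minute 104, minute 119 to minute 126.
B, merged: minute 47 to minute 59, minute 101 to minute 149, minute 183 to minute 187.
A \ B = minute 12 to minute 23, minute 59 to minute 101.
Total: 11 minutes + 42 minutes = 53 minutes.

53 minutes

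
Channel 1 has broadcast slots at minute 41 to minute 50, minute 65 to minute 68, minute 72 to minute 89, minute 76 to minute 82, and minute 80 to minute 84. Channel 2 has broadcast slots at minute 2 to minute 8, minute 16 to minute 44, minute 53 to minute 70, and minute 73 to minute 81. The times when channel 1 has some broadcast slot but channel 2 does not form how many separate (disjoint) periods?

Merge the first list: minute 41 to minute 50, minute 65 to minute 68, minute 72 to minute 89.
A \ B = minute 44 to minute 50, minute 72 to minute 73, minute 81 to minute 89.
That is 3 disjoint pieces.

3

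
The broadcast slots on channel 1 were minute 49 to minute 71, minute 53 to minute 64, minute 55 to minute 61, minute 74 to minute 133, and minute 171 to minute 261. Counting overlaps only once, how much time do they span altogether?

171 minutes

Merged: minute 49 to minute 71, minute 74 to minute 133, minute 171 to minute 261.
Lengths: 22 minutes + 59 minutes + 90 minutes = 171 minutes.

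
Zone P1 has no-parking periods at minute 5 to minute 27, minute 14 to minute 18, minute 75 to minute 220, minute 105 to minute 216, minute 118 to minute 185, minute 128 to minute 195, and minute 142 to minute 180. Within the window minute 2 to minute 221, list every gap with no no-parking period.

After merging, the occupied span is minute 5 to minute 27, minute 75 to minute 220.
Uncovered inside minute 2 to minute 221: minute 2 to minute 5, minute 27 to minute 75, minute 220 to minute 221.

minute 2 to minute 5, minute 27 to minute 75, minute 220 to minute 221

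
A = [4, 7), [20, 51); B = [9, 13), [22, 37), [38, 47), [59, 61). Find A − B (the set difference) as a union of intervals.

[4, 7): nothing removed.
[20, 51) \ B = [20, 22), [37, 38), [47, 51).

[4, 7) ∪ [20, 22) ∪ [37, 38) ∪ [47, 51)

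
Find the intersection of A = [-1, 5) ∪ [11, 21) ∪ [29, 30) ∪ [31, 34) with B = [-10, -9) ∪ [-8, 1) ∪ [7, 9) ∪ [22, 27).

[-1, 1)

[-1, 5) meets the second set on [-1, 1).
[11, 21): no overlap with the second set.
[29, 30): no overlap with the second set.
[31, 34): no overlap with the second set.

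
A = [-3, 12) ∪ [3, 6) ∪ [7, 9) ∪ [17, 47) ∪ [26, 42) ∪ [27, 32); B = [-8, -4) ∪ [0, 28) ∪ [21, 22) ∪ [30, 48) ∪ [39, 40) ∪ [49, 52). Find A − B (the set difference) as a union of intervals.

[-3, 0) ∪ [28, 30)

A, merged: [-3, 12), [17, 47).
B, merged: [-8, -4), [0, 28), [30, 48), [49, 52).
[-3, 12) minus B → [-3, 0).
[17, 47) minus B → [28, 30).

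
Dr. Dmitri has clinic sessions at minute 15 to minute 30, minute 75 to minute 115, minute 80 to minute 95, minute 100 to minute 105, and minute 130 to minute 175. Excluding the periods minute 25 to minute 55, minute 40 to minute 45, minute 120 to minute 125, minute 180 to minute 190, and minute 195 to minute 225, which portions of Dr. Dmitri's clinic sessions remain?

Merge the first list: minute 15 to minute 30, minute 75 to minute 115, minute 130 to minute 175.
Merge the second list: minute 25 to minute 55, minute 120 to minute 125, minute 180 to minute 190, minute 195 to minute 225.
minute 15 to minute 30 minus B → minute 15 to minute 25.
minute 75 to minute 115: no B overlap → unchanged.
minute 130 to minute 175: no B overlap → unchanged.

minute 15 to minute 25, minute 75 to minute 115, minute 130 to minute 175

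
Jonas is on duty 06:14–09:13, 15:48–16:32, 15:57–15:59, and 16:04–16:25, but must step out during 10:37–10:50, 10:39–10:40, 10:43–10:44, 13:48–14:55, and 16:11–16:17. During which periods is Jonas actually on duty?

06:14-09:13, 15:48-16:11, 16:17-16:32

First set merges to 06:14-09:13, 15:48-16:32.
Second set merges to 10:37-10:50, 13:48-14:55, 16:11-16:17.
06:14-09:13: nothing removed.
15:48-16:32 \ B = 15:48-16:11, 16:17-16:32.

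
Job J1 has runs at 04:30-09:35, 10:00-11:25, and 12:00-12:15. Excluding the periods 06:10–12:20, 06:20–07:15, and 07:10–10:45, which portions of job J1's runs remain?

04:30-06:10

Merge the second list: 06:10-12:20.
04:30-09:35 \ B = 04:30-06:10.
10:00-11:25: entirely removed.
12:00-12:15: entirely removed.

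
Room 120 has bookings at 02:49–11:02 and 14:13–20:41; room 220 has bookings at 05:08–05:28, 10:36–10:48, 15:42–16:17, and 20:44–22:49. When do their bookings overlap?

02:49–11:02 ∩ B → 05:08–05:28, 10:36–10:48.
14:13–20:41 ∩ B → 15:42–16:17.

05:08–05:28, 10:36–10:48, 15:42–16:17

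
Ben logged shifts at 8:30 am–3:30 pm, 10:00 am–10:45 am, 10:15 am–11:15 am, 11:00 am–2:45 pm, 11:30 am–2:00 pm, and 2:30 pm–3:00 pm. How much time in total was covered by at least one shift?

7 h

Merged: 8:30 am-3:30 pm.
Length: 7 h.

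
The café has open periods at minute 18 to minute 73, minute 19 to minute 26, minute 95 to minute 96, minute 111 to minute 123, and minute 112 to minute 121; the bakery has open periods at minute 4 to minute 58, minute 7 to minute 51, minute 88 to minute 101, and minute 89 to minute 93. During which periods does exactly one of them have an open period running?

minute 4 to minute 18, minute 58 to minute 73, minute 88 to minute 95, minute 96 to minute 101, minute 111 to minute 123

A, merged: minute 18 to minute 73, minute 95 to minute 96, minute 111 to minute 123.
B, merged: minute 4 to minute 58, minute 88 to minute 101.
Only in the first: minute 58 to minute 73, minute 111 to minute 123.
Only in the second: minute 4 to minute 18, minute 88 to minute 95, minute 96 to minute 101.
Together these are the periods covered by exactly one.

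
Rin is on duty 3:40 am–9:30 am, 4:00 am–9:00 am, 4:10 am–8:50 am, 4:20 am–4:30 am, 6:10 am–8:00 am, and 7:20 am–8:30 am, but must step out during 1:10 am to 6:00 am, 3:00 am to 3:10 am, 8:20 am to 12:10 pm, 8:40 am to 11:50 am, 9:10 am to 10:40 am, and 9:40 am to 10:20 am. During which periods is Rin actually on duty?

6:00 am-8:20 am

Merge the first list: 3:40 am-9:30 am.
Merge the second list: 1:10 am-6:00 am, 8:20 am-12:10 pm.
3:40 am-9:30 am minus B → 6:00 am-8:20 am.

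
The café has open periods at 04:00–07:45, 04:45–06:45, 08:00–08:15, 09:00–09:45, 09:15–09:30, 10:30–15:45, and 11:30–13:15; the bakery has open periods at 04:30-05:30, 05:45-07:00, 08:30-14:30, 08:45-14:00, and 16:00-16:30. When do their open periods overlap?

First set merges to 04:00–07:45, 08:00–08:15, 09:00–09:45, 10:30–15:45.
Second set merges to 04:30–05:30, 05:45–07:00, 08:30–14:30, 16:00–16:30.
04:00–07:45 overlaps B on 04:30–05:30, 05:45–07:00.
08:00–08:15 falls entirely outside B.
09:00–09:45 overlaps B on 09:00–09:45.
10:30–15:45 overlaps B on 10:30–14:30.

04:30–05:30, 05:45–07:00, 09:00–09:45, 10:30–14:30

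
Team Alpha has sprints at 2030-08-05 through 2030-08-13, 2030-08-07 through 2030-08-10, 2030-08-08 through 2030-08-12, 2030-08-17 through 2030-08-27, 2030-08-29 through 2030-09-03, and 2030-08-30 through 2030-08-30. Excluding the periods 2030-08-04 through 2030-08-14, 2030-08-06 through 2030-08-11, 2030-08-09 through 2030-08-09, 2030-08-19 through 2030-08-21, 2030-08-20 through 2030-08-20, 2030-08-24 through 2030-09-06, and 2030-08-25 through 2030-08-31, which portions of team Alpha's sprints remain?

First set merges to 2030-08-05 through 2030-08-13, 2030-08-17 through 2030-08-27, 2030-08-29 through 2030-09-03.
Second set merges to 2030-08-04 through 2030-08-14, 2030-08-19 through 2030-08-21, 2030-08-24 through 2030-09-06.
2030-08-05 through 2030-08-13: fully covered by B → removed.
2030-08-17 through 2030-08-27 minus B → 2030-08-17 through 2030-08-18, 2030-08-22 through 2030-08-23.
2030-08-29 through 2030-09-03: fully covered by B → removed.

2030-08-17 through 2030-08-18, 2030-08-22 through 2030-08-23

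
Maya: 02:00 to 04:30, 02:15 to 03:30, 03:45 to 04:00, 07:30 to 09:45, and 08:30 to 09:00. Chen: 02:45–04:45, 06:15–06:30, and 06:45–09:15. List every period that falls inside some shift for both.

Merge the first list: 02:00–04:30, 07:30–09:45.
02:00–04:30 meets the second set on 02:45–04:30.
07:30–09:45 meets the second set on 07:30–09:15.

02:45–04:30, 07:30–09:15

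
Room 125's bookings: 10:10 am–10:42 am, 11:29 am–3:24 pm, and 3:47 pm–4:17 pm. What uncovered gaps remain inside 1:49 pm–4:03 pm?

After merging, the occupied span is 10:10 am–10:42 am, 11:29 am–3:24 pm, 3:47 pm–4:17 pm.
Uncovered inside 1:49 pm–4:03 pm: 3:24 pm–3:47 pm.

3:24 pm–3:47 pm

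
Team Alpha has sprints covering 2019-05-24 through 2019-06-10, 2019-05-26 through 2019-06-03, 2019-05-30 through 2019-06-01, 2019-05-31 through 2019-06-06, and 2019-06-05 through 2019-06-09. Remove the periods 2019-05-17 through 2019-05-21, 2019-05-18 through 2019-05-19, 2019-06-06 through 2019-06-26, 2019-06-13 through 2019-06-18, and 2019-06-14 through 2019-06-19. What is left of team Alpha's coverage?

A, merged: 2019-05-24 through 2019-06-10.
B, merged: 2019-05-17 through 2019-05-21, 2019-06-06 through 2019-06-26.
2019-05-24 through 2019-06-10 with B removed leaves 2019-05-24 through 2019-06-05.

2019-05-24 through 2019-06-05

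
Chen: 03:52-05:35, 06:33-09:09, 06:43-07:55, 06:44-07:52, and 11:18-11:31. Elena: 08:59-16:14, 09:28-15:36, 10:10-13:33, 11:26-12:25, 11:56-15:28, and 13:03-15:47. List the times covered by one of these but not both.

First set merges to 03:52–05:35, 06:33–09:09, 11:18–11:31.
Second set merges to 08:59–16:14.
Only in the first: 03:52–05:35, 06:33–08:59.
Only in the second: 09:09–11:18, 11:31–16:14.
Together these are the periods covered by exactly one.

03:52–05:35, 06:33–08:59, 09:09–11:18, 11:31–16:14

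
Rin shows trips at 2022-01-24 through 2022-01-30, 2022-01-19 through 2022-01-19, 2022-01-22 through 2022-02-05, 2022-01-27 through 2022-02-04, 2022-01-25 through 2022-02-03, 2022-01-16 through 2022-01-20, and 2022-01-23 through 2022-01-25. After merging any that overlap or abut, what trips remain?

Sort by start: 2022-01-16 through 2022-01-20, 2022-01-19 through 2022-01-19, 2022-01-22 through 2022-02-05, 2022-01-23 through 2022-01-25, 2022-01-24 through 2022-01-30, 2022-01-25 through 2022-02-03, 2022-01-27 through 2022-02-04.
2022-01-19 through 2022-01-19 overlaps/touches 2022-01-16 through 2022-01-20 → extend to 2022-01-16 through 2022-01-20.
2022-01-22 through 2022-02-05 is disjoint → start new block.
2022-01-23 through 2022-01-25 overlaps/touches 2022-01-22 through 2022-02-05 → extend to 2022-01-22 through 2022-02-05.
2022-01-24 through 2022-01-30 overlaps/touches 2022-01-22 through 2022-02-05 → extend to 2022-01-22 through 2022-02-05.
2022-01-25 through 2022-02-03 overlaps/touches 2022-01-22 through 2022-02-05 → extend to 2022-01-22 through 2022-02-05.
2022-01-27 through 2022-02-04 overlaps/touches 2022-01-22 through 2022-02-05 → extend to 2022-01-22 through 2022-02-05.

2022-01-16 through 2022-01-20, 2022-01-22 through 2022-02-05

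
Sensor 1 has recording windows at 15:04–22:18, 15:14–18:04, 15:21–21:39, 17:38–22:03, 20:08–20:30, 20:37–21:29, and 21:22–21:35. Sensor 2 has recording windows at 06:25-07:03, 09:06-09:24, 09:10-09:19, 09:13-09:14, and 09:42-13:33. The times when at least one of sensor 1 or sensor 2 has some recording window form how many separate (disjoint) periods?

4

A, merged: 15:04-22:18.
B, merged: 06:25-07:03, 09:06-09:24, 09:42-13:33.
A ∪ B = 06:25-07:03, 09:06-09:24, 09:42-13:33, 15:04-22:18.
That is 4 disjoint pieces.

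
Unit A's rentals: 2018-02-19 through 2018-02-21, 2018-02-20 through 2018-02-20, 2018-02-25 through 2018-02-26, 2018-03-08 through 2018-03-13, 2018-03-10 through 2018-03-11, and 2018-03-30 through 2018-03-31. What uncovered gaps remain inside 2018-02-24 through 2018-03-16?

2018-02-24 through 2018-02-24, 2018-02-27 through 2018-03-07, 2018-03-14 through 2018-03-16

The merged coverage is 2018-02-19 through 2018-02-21, 2018-02-25 through 2018-02-26, 2018-03-08 through 2018-03-13, 2018-03-30 through 2018-03-31.
Gaps within 2018-02-24 through 2018-03-16: 2018-02-24 through 2018-02-24, 2018-02-27 through 2018-03-07, 2018-03-14 through 2018-03-16.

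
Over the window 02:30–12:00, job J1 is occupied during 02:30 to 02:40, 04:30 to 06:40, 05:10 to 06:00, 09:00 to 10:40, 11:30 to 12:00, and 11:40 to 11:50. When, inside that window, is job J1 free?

02:40–04:30, 06:40–09:00, 10:40–11:30

Covered (merged): 02:30–02:40, 04:30–06:40, 09:00–10:40, 11:30–12:00.
Complement within 02:30–12:00: 02:40–04:30, 06:40–09:00, 10:40–11:30.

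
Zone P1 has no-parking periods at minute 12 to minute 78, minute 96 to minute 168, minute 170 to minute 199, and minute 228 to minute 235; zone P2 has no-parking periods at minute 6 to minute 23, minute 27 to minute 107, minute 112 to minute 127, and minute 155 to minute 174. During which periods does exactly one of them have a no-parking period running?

A \ B = minute 23 to minute 27, minute 107 to minute 112, minute 127 to minute 155, minute 174 to minute 199, minute 228 to minute 235.
B \ A = minute 6 to minute 12, minute 78 to minute 96, minute 168 to minute 170.
Union of the two gives the symmetric difference.

minute 6 to minute 12, minute 23 to minute 27, minute 78 to minute 96, minute 107 to minute 112, minute 127 to minute 155, minute 168 to minute 170, minute 174 to minute 199, minute 228 to minute 235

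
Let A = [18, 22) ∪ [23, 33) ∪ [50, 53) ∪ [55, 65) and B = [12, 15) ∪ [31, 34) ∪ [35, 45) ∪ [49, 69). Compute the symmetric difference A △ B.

[12, 15) ∪ [18, 22) ∪ [23, 31) ∪ [33, 34) ∪ [35, 45) ∪ [49, 50) ∪ [53, 55) ∪ [65, 69)

A \ B = [18, 22), [23, 31).
B \ A = [12, 15), [33, 34), [35, 45), [49, 50), [53, 55), [65, 69).
Union of the two gives the symmetric difference.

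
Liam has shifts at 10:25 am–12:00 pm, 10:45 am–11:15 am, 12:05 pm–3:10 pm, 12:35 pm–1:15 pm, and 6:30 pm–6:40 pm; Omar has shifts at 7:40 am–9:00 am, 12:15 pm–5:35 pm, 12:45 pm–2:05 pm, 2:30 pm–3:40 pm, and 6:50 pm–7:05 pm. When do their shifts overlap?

12:15 pm–3:10 pm

A, merged: 10:25 am–12:00 pm, 12:05 pm–3:10 pm, 6:30 pm–6:40 pm.
B, merged: 7:40 am–9:00 am, 12:15 pm–5:35 pm, 6:50 pm–7:05 pm.
10:25 am–12:00 pm: no overlap with the second set.
12:05 pm–3:10 pm meets the second set on 12:15 pm–3:10 pm.
6:30 pm–6:40 pm: no overlap with the second set.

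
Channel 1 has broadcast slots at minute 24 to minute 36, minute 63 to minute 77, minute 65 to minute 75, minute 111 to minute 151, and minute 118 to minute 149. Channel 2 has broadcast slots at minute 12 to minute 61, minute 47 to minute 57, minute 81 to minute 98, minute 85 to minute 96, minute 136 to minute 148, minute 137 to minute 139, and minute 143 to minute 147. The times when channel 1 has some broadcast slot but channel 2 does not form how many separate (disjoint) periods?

3

Merge the first list: minute 24 to minute 36, minute 63 to minute 77, minute 111 to minute 151.
Merge the second list: minute 12 to minute 61, minute 81 to minute 98, minute 136 to minute 148.
A \ B = minute 63 to minute 77, minute 111 to minute 136, minute 148 to minute 151.
That is 3 disjoint pieces.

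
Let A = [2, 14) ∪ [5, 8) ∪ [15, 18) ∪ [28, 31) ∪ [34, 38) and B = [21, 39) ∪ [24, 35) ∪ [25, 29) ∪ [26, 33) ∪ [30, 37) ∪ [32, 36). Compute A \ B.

First set merges to [2, 14), [15, 18), [28, 31), [34, 38).
Second set merges to [21, 39).
[2, 14): no B overlap → unchanged.
[15, 18): no B overlap → unchanged.
[28, 31): fully covered by B → removed.
[34, 38): fully covered by B → removed.

[2, 14) ∪ [15, 18)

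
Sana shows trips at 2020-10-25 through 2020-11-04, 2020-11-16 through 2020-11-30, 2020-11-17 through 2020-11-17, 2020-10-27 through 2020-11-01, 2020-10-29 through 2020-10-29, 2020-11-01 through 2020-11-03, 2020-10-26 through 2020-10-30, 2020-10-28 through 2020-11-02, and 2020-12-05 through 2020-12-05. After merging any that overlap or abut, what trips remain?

2020-10-25 through 2020-11-04, 2020-11-16 through 2020-11-30, 2020-12-05 through 2020-12-05

Sort by start: 2020-10-25 through 2020-11-04, 2020-10-26 through 2020-10-30, 2020-10-27 through 2020-11-01, 2020-10-28 through 2020-11-02, 2020-10-29 through 2020-10-29, 2020-11-01 through 2020-11-03, 2020-11-16 through 2020-11-30, 2020-11-17 through 2020-11-17, 2020-12-05 through 2020-12-05.
2020-10-26 through 2020-10-30 overlaps/touches 2020-10-25 through 2020-11-04 → extend to 2020-10-25 through 2020-11-04.
2020-10-27 through 2020-11-01 overlaps/touches 2020-10-25 through 2020-11-04 → extend to 2020-10-25 through 2020-11-04.
2020-10-28 through 2020-11-02 overlaps/touches 2020-10-25 through 2020-11-04 → extend to 2020-10-25 through 2020-11-04.
2020-10-29 through 2020-10-29 overlaps/touches 2020-10-25 through 2020-11-04 → extend to 2020-10-25 through 2020-11-04.
2020-11-01 through 2020-11-03 overlaps/touches 2020-10-25 through 2020-11-04 → extend to 2020-10-25 through 2020-11-04.
2020-11-16 through 2020-11-30 is disjoint → start new block.
2020-11-17 through 2020-11-17 overlaps/touches 2020-11-16 through 2020-11-30 → extend to 2020-11-16 through 2020-11-30.
2020-12-05 through 2020-12-05 is disjoint → start new block.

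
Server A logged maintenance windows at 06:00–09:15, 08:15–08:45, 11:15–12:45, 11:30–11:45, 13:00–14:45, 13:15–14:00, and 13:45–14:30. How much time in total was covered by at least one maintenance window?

6 h 30 min

Merged: 06:00–09:15, 11:15–12:45, 13:00–14:45.
Lengths: 3 h 15 min + 1 h 30 min + 1 h 45 min = 6 h 30 min.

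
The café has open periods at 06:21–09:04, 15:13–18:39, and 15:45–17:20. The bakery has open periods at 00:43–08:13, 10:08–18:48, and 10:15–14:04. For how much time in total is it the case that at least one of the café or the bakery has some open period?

17 h 1 min

A, merged: 06:21-09:04, 15:13-18:39.
B, merged: 00:43-08:13, 10:08-18:48.
A ∪ B = 00:43-09:04, 10:08-18:48.
Total: 8 h 21 min + 8 h 40 min = 17 h 1 min.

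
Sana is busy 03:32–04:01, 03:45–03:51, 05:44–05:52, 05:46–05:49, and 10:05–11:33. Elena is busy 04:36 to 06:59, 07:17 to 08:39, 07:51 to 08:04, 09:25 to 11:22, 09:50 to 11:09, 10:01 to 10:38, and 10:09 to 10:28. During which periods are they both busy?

05:44–05:52, 10:05–11:22

A, merged: 03:32–04:01, 05:44–05:52, 10:05–11:33.
B, merged: 04:36–06:59, 07:17–08:39, 09:25–11:22.
03:32–04:01 meets no B interval.
05:44–05:52 ∩ B → 05:44–05:52.
10:05–11:33 ∩ B → 10:05–11:22.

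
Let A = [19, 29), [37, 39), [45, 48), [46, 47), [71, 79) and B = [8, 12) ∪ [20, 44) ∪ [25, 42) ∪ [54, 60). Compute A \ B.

Merge the first list: [19, 29), [37, 39), [45, 48), [71, 79).
Merge the second list: [8, 12), [20, 44), [54, 60).
[19, 29) minus B → [19, 20).
[37, 39): fully covered by B → removed.
[45, 48): no B overlap → unchanged.
[71, 79): no B overlap → unchanged.

[19, 20) ∪ [45, 48) ∪ [71, 79)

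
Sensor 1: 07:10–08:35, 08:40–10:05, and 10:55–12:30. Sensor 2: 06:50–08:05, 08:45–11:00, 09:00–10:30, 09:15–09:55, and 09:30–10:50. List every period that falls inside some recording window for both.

B, merged: 06:50–08:05, 08:45–11:00.
07:10–08:35 meets the second set on 07:10–08:05.
08:40–10:05 meets the second set on 08:45–10:05.
10:55–12:30 meets the second set on 10:55–11:00.

07:10–08:05, 08:45–10:05, 10:55–11:00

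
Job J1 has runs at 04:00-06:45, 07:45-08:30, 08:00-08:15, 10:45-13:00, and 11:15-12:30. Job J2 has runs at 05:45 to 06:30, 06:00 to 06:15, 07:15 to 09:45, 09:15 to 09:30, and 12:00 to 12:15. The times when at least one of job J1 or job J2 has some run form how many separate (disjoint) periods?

Merge the first list: 04:00-06:45, 07:45-08:30, 10:45-13:00.
Merge the second list: 05:45-06:30, 07:15-09:45, 12:00-12:15.
A ∪ B = 04:00-06:45, 07:15-09:45, 10:45-13:00.
That is 3 disjoint pieces.

3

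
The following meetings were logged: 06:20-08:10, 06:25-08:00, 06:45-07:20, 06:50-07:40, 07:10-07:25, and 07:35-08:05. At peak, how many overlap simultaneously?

5

At 07:10, 5 of the intervals are simultaneously active.
No point has more.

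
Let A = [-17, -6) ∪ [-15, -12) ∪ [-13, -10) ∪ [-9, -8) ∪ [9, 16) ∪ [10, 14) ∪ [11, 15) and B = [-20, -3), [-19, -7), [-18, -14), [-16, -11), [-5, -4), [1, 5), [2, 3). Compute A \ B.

Merge the first list: [-17, -6), [9, 16).
Merge the second list: [-20, -3), [1, 5).
[-17, -6): entirely removed.
[9, 16): nothing removed.

[9, 16)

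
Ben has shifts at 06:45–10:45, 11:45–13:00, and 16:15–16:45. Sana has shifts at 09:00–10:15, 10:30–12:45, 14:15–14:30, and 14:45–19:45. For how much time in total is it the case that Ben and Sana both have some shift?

3 h

A ∩ B = 09:00–10:15, 10:30–10:45, 11:45–12:45, 16:15–16:45.
Total: 1 h 15 min + 15 min + 1 h + 30 min = 3 h.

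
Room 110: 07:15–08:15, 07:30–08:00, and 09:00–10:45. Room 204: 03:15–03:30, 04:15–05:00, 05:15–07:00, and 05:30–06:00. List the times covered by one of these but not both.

03:15–03:30, 04:15–05:00, 05:15–07:00, 07:15–08:15, 09:00–10:45

Merge the first list: 07:15–08:15, 09:00–10:45.
Merge the second list: 03:15–03:30, 04:15–05:00, 05:15–07:00.
A \ B = 07:15–08:15, 09:00–10:45.
B \ A = 03:15–03:30, 04:15–05:00, 05:15–07:00.
Union of the two gives the symmetric difference.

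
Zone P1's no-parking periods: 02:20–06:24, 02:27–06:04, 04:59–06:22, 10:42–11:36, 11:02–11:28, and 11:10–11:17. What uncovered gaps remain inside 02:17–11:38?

02:17–02:20, 06:24–10:42, 11:36–11:38

The merged coverage is 02:20–06:24, 10:42–11:36.
Gaps within 02:17–11:38: 02:17–02:20, 06:24–10:42, 11:36–11:38.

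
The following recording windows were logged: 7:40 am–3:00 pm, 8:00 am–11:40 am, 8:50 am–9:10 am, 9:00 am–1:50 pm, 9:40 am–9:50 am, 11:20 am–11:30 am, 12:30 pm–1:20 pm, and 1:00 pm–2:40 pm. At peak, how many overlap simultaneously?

Walk the sorted start/end points keeping a running depth.
The depth first hits 4 at 9:00 am.

4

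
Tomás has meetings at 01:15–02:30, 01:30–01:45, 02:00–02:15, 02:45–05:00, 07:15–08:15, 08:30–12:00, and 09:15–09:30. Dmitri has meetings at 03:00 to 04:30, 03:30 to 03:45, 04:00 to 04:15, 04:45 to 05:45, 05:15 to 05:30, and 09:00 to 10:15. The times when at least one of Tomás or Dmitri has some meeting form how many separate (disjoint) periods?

4

First set merges to 01:15–02:30, 02:45–05:00, 07:15–08:15, 08:30–12:00.
Second set merges to 03:00–04:30, 04:45–05:45, 09:00–10:15.
A ∪ B = 01:15–02:30, 02:45–05:45, 07:15–08:15, 08:30–12:00.
That is 4 disjoint pieces.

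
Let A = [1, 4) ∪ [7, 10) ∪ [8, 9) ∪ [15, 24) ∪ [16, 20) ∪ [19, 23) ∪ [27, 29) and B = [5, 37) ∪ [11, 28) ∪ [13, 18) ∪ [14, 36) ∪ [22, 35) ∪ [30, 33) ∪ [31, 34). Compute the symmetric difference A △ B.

A, merged: [1, 4), [7, 10), [15, 24), [27, 29).
B, merged: [5, 37).
A but not B: [1, 4).
B but not A: [5, 7), [10, 15), [24, 27), [29, 37).
Combining gives A △ B.

[1, 4) ∪ [5, 7) ∪ [10, 15) ∪ [24, 27) ∪ [29, 37)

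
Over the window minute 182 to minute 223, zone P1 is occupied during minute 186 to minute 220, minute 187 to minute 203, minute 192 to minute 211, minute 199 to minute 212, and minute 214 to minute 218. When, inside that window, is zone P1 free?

Covered (merged): minute 186 to minute 220.
Complement within minute 182 to minute 223: minute 182 to minute 186, minute 220 to minute 223.

minute 182 to minute 186, minute 220 to minute 223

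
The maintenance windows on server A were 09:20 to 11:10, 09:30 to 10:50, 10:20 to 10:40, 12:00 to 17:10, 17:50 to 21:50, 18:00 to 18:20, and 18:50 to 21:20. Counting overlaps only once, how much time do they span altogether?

Merged: 09:20–11:10, 12:00–17:10, 17:50–21:50.
Lengths: 1 h 50 min + 5 h 10 min + 4 h = 11 h.

11 h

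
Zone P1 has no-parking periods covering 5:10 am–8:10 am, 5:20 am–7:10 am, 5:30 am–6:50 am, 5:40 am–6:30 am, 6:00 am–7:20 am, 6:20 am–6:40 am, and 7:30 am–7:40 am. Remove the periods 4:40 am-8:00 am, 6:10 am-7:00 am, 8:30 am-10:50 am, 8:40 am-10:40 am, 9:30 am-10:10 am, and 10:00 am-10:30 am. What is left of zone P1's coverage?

8:00 am-8:10 am

First set merges to 5:10 am-8:10 am.
Second set merges to 4:40 am-8:00 am, 8:30 am-10:50 am.
5:10 am-8:10 am \ B = 8:00 am-8:10 am.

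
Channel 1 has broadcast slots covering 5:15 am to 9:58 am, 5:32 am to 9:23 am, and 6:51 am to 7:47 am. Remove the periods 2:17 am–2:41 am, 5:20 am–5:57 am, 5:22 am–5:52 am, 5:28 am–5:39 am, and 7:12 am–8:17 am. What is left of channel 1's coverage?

A, merged: 5:15 am-9:58 am.
B, merged: 2:17 am-2:41 am, 5:20 am-5:57 am, 7:12 am-8:17 am.
5:15 am-9:58 am \ B = 5:15 am-5:20 am, 5:57 am-7:12 am, 8:17 am-9:58 am.

5:15 am-5:20 am, 5:57 am-7:12 am, 8:17 am-9:58 am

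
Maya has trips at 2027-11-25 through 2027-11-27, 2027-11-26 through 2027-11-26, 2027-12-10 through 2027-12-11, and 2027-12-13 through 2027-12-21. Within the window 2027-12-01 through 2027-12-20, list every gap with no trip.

Covered (merged): 2027-11-25 through 2027-11-27, 2027-12-10 through 2027-12-11, 2027-12-13 through 2027-12-21.
Uncovered inside 2027-12-01 through 2027-12-20: 2027-12-01 through 2027-12-09, 2027-12-12 through 2027-12-12.

2027-12-01 through 2027-12-09, 2027-12-12 through 2027-12-12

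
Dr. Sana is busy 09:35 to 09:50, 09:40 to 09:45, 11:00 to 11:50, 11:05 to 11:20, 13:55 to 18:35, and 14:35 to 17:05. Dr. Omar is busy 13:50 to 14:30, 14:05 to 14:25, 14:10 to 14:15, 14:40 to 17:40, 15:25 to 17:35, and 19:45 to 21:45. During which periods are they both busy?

Merge the first list: 09:35–09:50, 11:00–11:50, 13:55–18:35.
Merge the second list: 13:50–14:30, 14:40–17:40, 19:45–21:45.
09:35–09:50 meets no B interval.
11:00–11:50 meets no B interval.
13:55–18:35 ∩ B → 13:55–14:30, 14:40–17:40.

13:55–14:30, 14:40–17:40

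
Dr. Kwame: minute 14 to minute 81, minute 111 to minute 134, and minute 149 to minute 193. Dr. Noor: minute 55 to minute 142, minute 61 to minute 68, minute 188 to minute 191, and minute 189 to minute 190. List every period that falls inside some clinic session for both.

minute 55 to minute 81, minute 111 to minute 134, minute 188 to minute 191

B, merged: minute 55 to minute 142, minute 188 to minute 191.
minute 14 to minute 81 meets the second set on minute 55 to minute 81.
minute 111 to minute 134 meets the second set on minute 111 to minute 134.
minute 149 to minute 193 meets the second set on minute 188 to minute 191.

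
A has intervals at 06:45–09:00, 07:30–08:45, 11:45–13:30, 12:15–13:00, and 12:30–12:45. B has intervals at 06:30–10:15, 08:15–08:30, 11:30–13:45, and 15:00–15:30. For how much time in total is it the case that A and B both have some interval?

4 h

First set merges to 06:45–09:00, 11:45–13:30.
Second set merges to 06:30–10:15, 11:30–13:45, 15:00–15:30.
A ∩ B = 06:45–09:00, 11:45–13:30.
Total: 2 h 15 min + 1 h 45 min = 4 h.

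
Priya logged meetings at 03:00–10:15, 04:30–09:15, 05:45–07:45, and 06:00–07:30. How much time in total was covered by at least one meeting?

Merged: 03:00-10:15.
Length: 7 h 15 min.

7 h 15 min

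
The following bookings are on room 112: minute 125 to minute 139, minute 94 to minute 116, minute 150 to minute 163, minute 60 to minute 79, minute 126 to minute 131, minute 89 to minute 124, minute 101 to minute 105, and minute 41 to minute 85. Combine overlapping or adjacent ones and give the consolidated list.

minute 41 to minute 85, minute 89 to minute 124, minute 125 to minute 139, minute 150 to minute 163

Sort by start: minute 41 to minute 85, minute 60 to minute 79, minute 89 to minute 124, minute 94 to minute 116, minute 101 to minute 105, minute 125 to minute 139, minute 126 to minute 131, minute 150 to minute 163.
minute 60 to minute 79 overlaps/touches minute 41 to minute 85 → extend to minute 41 to minute 85.
minute 89 to minute 124 is disjoint → start new block.
minute 94 to minute 116 overlaps/touches minute 89 to minute 124 → extend to minute 89 to minute 124.
minute 101 to minute 105 overlaps/touches minute 89 to minute 124 → extend to minute 89 to minute 124.
minute 125 to minute 139 is disjoint → start new block.
minute 126 to minute 131 overlaps/touches minute 125 to minute 139 → extend to minute 125 to minute 139.
minute 150 to minute 163 is disjoint → start new block.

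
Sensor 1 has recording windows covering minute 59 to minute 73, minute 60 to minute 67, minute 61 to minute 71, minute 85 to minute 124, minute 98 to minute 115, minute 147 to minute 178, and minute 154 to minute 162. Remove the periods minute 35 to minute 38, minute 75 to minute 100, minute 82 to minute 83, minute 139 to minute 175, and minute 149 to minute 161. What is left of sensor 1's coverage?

minute 59 to minute 73, minute 100 to minute 124, minute 175 to minute 178

Merge the first list: minute 59 to minute 73, minute 85 to minute 124, minute 147 to minute 178.
Merge the second list: minute 35 to minute 38, minute 75 to minute 100, minute 139 to minute 175.
minute 59 to minute 73: nothing removed.
minute 85 to minute 124 \ B = minute 100 to minute 124.
minute 147 to minute 178 \ B = minute 175 to minute 178.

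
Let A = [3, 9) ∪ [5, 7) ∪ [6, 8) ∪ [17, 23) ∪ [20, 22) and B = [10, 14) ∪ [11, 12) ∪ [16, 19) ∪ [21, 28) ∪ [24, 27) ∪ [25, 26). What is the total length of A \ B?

8

First set merges to [3, 9), [17, 23).
Second set merges to [10, 14), [16, 19), [21, 28).
A \ B = [3, 9), [19, 21).
Total: 6 + 2 = 8.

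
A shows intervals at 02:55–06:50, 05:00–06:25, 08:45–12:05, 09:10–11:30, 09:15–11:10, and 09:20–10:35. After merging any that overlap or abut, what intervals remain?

02:55–06:50, 08:45–12:05

05:00–06:25 overlaps/touches 02:55–06:50 → extend to 02:55–06:50.
08:45–12:05 is disjoint → start new block.
09:10–11:30 overlaps/touches 08:45–12:05 → extend to 08:45–12:05.
09:15–11:10 overlaps/touches 08:45–12:05 → extend to 08:45–12:05.
09:20–10:35 overlaps/touches 08:45–12:05 → extend to 08:45–12:05.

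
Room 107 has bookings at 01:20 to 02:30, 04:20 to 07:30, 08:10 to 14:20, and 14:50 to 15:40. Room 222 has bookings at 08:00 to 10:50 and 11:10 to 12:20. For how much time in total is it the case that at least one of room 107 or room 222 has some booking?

11 h 30 min

A ∪ B = 01:20–02:30, 04:20–07:30, 08:00–14:20, 14:50–15:40.
Total: 1 h 10 min + 3 h 10 min + 6 h 20 min + 50 min = 11 h 30 min.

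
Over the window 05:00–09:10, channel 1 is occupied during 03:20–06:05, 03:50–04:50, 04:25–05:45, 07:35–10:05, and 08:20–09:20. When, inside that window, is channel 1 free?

Covered (merged): 03:20–06:05, 07:35–10:05.
Complement within 05:00–09:10: 06:05–07:35.

06:05–07:35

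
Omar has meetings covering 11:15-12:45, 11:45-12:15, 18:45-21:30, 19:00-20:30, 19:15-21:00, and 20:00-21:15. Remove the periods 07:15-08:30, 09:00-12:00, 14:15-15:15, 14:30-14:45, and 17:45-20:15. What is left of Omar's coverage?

A, merged: 11:15–12:45, 18:45–21:30.
B, merged: 07:15–08:30, 09:00–12:00, 14:15–15:15, 17:45–20:15.
11:15–12:45 with B removed leaves 12:00–12:45.
18:45–21:30 with B removed leaves 20:15–21:30.

12:00–12:45, 20:15–21:30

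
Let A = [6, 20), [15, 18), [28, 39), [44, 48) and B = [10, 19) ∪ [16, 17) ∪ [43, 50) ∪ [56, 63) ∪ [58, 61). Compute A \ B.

[6, 10) ∪ [19, 20) ∪ [28, 39)

A, merged: [6, 20), [28, 39), [44, 48).
B, merged: [10, 19), [43, 50), [56, 63).
[6, 20) minus B → [6, 10), [19, 20).
[28, 39): no B overlap → unchanged.
[44, 48): fully covered by B → removed.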